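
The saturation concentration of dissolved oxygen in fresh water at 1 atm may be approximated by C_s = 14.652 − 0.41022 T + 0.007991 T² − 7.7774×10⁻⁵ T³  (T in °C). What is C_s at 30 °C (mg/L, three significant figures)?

C_s = 14.652 − 0.41022×30 + 0.007991×30² − 7.7774×10⁻⁵×30³ = 7.437 mg/L.

C_s ≈ 7.44 mg/L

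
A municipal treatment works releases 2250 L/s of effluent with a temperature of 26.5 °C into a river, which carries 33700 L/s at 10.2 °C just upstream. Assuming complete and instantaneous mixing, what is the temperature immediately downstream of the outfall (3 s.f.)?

Flow-weighted mixing: C = (Q_r C_r + Q_w C_w)/(Q_r + Q_w)
= (33700×10.2 + 2250×26.5)/(33700 + 2250) = 403400/35950 = 11.22 °C.

11.2 °C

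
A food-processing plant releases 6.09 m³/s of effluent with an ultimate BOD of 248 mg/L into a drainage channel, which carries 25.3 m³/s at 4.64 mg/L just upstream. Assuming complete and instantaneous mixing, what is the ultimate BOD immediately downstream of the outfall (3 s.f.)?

Flow-weighted mixing: C = (Q_r C_r + Q_w C_w)/(Q_r + Q_w)
= (25.3×4.64 + 6.09×248)/(25.3 + 6.09) = 1628/31.39 = 51.85 mg/L.

51.9 mg/L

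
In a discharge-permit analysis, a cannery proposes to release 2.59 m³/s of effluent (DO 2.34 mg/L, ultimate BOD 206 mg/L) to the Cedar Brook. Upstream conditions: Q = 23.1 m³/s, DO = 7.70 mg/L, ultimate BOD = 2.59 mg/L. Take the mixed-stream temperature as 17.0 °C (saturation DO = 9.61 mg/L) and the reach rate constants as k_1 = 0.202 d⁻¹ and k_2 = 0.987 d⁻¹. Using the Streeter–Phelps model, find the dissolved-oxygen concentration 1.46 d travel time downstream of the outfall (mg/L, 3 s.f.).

DO ≈ 6.01 mg/L

Mixed DO = (23.1×7.70 + 2.59×2.34)/(23.1+2.59) = 183.9/25.69 = 7.160 mg/L.
Mixed L₀ = (23.1×2.59 + 2.59×206)/(25.69) = 593.4/25.69 = 23.10 mg/L.
Initial deficit D₀ = C_s − DO₀ = 9.61 − 7.160 = 2.450 mg/L.
D(1.46) = [0.202×23.10/(0.987−0.202)](e^(−0.202×1.46) − e^(−0.987×1.46)) + 2.450 e^(−0.987×1.46)
= 5.944 × (0.7446 − 0.2367) + 2.450 × 0.2367 = 3.599 mg/L.
DO = 9.61 − 3.599 = 6.011 mg/L.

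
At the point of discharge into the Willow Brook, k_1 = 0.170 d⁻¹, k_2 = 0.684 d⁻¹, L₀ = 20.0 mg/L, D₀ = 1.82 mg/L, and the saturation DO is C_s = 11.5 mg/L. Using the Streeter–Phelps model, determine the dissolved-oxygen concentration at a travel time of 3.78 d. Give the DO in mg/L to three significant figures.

k_1 L₀/(k_2−k_1) = 0.170×20.0/(0.684−0.170) = 3.400/0.5140 = 6.615 mg/L.
e^(−k_1 t) = e^(−0.170×3.780) = 0.5259; e^(−k_2 t) = e^(−0.684×3.780) = 0.07536.
D = 6.615 × (0.5259 − 0.07536) + 1.82 × 0.07536 = 2.980 + 0.1371 = 3.118 mg/L.
DO = C_s − D = 11.5 − 3.118 = 8.382 mg/L.

DO ≈ 8.38 mg/L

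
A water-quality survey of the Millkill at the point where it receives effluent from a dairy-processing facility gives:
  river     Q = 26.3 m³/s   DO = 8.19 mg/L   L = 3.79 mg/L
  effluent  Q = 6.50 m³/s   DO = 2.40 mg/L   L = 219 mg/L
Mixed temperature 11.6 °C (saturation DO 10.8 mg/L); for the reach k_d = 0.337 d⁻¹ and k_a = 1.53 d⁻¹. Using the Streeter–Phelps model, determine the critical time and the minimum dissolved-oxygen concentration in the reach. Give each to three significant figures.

t_c ≈ 0.985 d; minimum DO ≈ 3.46 mg/L

Mixed DO = (26.3×8.19 + 6.50×2.40)/(26.3+6.50) = 231.0/32.80 = 7.043 mg/L.
Mixed L₀ = (26.3×3.79 + 6.50×219)/(32.80) = 1523/32.80 = 46.44 mg/L.
Initial deficit D₀ = C_s − DO₀ = 10.8 − 7.043 = 3.757 mg/L.
t_c = (1/1.193) ln[(1.53/0.337)(1 − 3.757×1.193/(0.337×46.44))] = 0.8382 × ln(3.240) = 0.9853 d.
D_c = (0.337/1.53) × 46.44 × e^(−0.337×0.9853) = 0.2203 × 46.44 × 0.7175 = 7.339 mg/L.
Minimum DO = 10.8 − 7.339 = 3.461 mg/L.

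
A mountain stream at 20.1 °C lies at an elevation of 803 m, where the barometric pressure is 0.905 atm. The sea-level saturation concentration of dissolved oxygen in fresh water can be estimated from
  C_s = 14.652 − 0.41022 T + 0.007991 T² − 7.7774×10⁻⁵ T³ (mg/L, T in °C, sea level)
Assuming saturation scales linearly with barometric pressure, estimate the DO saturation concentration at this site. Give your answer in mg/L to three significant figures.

At sea level: C_s = 14.652 − 0.41022×20.1 + 0.007991×20.1² − 7.7774×10⁻⁵×20.1³ = 9.003 mg/L.
Pressure correction: C_s' = 9.003 × 0.905 = 8.148 mg/L.

C_s ≈ 8.15 mg/L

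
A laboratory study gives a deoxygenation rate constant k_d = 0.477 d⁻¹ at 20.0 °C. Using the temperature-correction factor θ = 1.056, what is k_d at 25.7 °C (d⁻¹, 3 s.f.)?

k_d ≈ 0.651 d⁻¹

k_d(T₂) = k_d(T₁) · θ^(T₂−T₁) = 0.477 × 1.056^(25.7−20.0)
= 0.477 × 1.056^5.70 = 0.477 × 1.364 = 0.6507 d⁻¹.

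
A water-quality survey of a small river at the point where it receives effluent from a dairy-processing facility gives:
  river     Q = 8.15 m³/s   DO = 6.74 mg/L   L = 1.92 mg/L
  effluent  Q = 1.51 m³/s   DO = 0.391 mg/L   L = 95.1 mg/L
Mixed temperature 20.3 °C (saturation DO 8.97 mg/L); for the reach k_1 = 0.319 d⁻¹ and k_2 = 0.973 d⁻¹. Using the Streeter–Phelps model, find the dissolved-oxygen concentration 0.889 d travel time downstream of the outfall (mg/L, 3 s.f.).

Mixed DO = (8.15×6.74 + 1.51×0.391)/(8.15+1.51) = 55.52/9.660 = 5.748 mg/L.
Mixed L₀ = (8.15×1.92 + 1.51×95.1)/(9.660) = 159.2/9.660 = 16.49 mg/L.
Initial deficit D₀ = C_s − DO₀ = 8.97 − 5.748 = 3.222 mg/L.
D(0.889) = [0.319×16.49/(0.973−0.319)](e^(−0.319×0.889) − e^(−0.973×0.889)) + 3.222 e^(−0.973×0.889)
= 8.041 × (0.7531 − 0.4211) + 3.222 × 0.4211 = 4.027 mg/L.
DO = 8.97 − 4.027 = 4.943 mg/L.

DO ≈ 4.94 mg/L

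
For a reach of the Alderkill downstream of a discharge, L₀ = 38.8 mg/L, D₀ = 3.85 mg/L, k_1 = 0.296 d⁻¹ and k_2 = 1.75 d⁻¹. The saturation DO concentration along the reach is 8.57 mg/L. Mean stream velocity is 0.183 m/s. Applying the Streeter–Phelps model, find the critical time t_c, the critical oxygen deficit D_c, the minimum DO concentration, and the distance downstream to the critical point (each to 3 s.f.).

At the critical point dD/dt = 0, so k_1 L₀ e^(−k_1 t) = k_2 D. Substituting D(t) from the Streeter–Phelps equation and solving for t gives
t_c = ln[(k_2/k_1)(1 − D₀(k_2−k_1)/(k_1 L₀))] / (k_2−k_1).
Here k_2−k_1 = 1.454 d⁻¹ and 1 − D₀(k_2−k_1)/(k_1 L₀) = 1 − 3.85×1.454/(0.296×38.8) = 0.5126, so
t_c = ln(5.912 × 0.5126) / 1.454 = 1.109 / 1.454 = 0.7625 d.
D_c = (k_1/k_2) L₀ e^(−k_1 t_c) = (0.296/1.75) × 38.8 × e^(−0.296×0.7625) = 0.1691 × 38.8 × 0.7980 = 5.237 mg/L.
Minimum DO = C_s − D_c = 8.57 − 5.237 = 3.333 mg/L.
x_c = v t_c = 0.183 m/s × 0.7625 d × 86400 s/d = 12060 m ≈ 12.1 km.

t_c ≈ 0.763 d; D_c ≈ 5.24 mg/L; min DO ≈ 3.33 mg/L; x_c ≈ 12.1 km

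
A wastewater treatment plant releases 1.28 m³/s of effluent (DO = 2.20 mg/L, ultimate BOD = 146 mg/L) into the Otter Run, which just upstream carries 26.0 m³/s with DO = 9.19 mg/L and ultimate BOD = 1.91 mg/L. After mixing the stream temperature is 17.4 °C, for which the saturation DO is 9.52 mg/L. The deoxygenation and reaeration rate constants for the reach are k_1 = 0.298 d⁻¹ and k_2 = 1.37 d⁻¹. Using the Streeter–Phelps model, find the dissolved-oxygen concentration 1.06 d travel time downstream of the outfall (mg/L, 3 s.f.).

Mixed DO = (26.0×9.19 + 1.28×2.20)/(26.0+1.28) = 241.8/27.28 = 8.862 mg/L.
Mixed L₀ = (26.0×1.91 + 1.28×146)/(27.28) = 236.5/27.28 = 8.671 mg/L.
Initial deficit D₀ = C_s − DO₀ = 9.52 − 8.862 = 0.6580 mg/L.
D(1.06) = [0.298×8.671/(1.37−0.298)](e^(−0.298×1.06) − e^(−1.37×1.06)) + 0.6580 e^(−1.37×1.06)
= 2.410 × (0.7291 − 0.2341) + 0.6580 × 0.2341 = 1.347 mg/L.
DO = 9.52 − 1.347 = 8.173 mg/L.

DO ≈ 8.17 mg/L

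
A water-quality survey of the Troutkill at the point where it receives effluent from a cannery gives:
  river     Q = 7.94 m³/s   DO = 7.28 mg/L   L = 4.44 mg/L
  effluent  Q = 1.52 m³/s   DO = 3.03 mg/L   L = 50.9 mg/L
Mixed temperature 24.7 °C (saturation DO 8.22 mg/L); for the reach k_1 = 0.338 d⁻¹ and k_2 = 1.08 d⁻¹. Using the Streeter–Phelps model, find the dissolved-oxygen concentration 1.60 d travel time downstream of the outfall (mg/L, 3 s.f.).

Mixed DO = (7.94×7.28 + 1.52×3.03)/(7.94+1.52) = 62.41/9.460 = 6.597 mg/L.
Mixed L₀ = (7.94×4.44 + 1.52×50.9)/(9.460) = 112.6/9.460 = 11.91 mg/L.
Initial deficit D₀ = C_s − DO₀ = 8.22 − 6.597 = 1.623 mg/L.
D(1.60) = [0.338×11.91/(1.08−0.338)](e^(−0.338×1.60) − e^(−1.08×1.60)) + 1.623 e^(−1.08×1.60)
= 5.423 × (0.5823 − 0.1776) + 1.623 × 0.1776 = 2.483 mg/L.
DO = 8.22 − 2.483 = 5.737 mg/L.

DO ≈ 5.74 mg/L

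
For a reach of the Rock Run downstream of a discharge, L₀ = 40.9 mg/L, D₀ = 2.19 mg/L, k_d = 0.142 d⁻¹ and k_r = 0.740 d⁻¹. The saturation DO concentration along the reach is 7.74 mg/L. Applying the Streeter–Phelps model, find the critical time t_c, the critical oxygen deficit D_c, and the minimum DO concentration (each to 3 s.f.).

With k_r/k_d = 5.211 and 1 − D₀(k_r−k_d)/(k_d L₀) = 0.7745,
t_c = ln(5.211 × 0.7745) / (0.740 − 0.142) = ln(4.036) / 0.5980 = 1.395/0.5980 = 2.333 d.
L(t_c) = L₀ e^(−k_d t_c) = 40.9 × 0.7180 = 29.37 mg/L, and at the critical point k_r D_c = k_d L, so D_c = (0.142/0.740) × 29.37 = 5.635 mg/L.
Minimum DO = C_s − D_c = 7.74 − 5.635 = 2.105 mg/L.

t_c ≈ 2.33 d; D_c ≈ 5.63 mg/L; min DO ≈ 2.11 mg/L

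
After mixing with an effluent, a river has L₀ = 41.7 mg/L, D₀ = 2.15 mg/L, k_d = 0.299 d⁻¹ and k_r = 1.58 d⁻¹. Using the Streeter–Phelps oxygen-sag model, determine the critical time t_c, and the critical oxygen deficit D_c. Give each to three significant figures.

t_c ≈ 1.10 d; D_c ≈ 5.67 mg/L

t_c = [1/(k_r−k_d)] ln[(k_r/k_d)(1 − D₀(k_r−k_d)/(k_d L₀))]
= [1/(1.58−0.299)] ln[(1.58/0.299)(1 − 2.15×1.281/(0.299×41.7))]
= (1/1.281) ln[5.284 × 0.7791] = 0.7806 × ln(4.117) = 0.7806 × 1.415 = 1.105 d.
L(t_c) = L₀ e^(−k_d t_c) = 41.7 × 0.7187 = 29.97 mg/L, and at the critical point k_r D_c = k_d L, so D_c = (0.299/1.58) × 29.97 = 5.672 mg/L.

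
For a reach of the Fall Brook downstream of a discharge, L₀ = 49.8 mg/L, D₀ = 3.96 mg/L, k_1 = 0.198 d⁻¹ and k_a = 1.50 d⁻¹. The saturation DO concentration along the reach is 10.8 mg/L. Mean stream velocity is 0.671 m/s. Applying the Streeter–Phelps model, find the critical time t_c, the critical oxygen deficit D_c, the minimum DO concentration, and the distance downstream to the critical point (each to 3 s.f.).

t_c ≈ 0.987 d; D_c ≈ 5.41 mg/L; min DO ≈ 5.39 mg/L; x_c ≈ 57.2 km

At the critical point dD/dt = 0, so k_1 L₀ e^(−k_1 t) = k_a D. Substituting D(t) from the Streeter–Phelps equation and solving for t gives
t_c = ln[(k_a/k_1)(1 − D₀(k_a−k_1)/(k_1 L₀))] / (k_a−k_1).
Here k_a−k_1 = 1.302 d⁻¹ and 1 − D₀(k_a−k_1)/(k_1 L₀) = 1 − 3.96×1.302/(0.198×49.8) = 0.4771, so
t_c = ln(7.576 × 0.4771) / 1.302 = 1.285 / 1.302 = 0.9869 d.
D_c = (k_1/k_a) L₀ e^(−k_1 t_c) = (0.198/1.50) × 49.8 × e^(−0.198×0.9869) = 0.1320 × 49.8 × 0.8225 = 5.407 mg/L.
Minimum DO = C_s − D_c = 10.8 − 5.407 = 5.393 mg/L.
x_c = v t_c = 0.671 m/s × 0.9869 d × 86400 s/d = 57210 m ≈ 57.2 km.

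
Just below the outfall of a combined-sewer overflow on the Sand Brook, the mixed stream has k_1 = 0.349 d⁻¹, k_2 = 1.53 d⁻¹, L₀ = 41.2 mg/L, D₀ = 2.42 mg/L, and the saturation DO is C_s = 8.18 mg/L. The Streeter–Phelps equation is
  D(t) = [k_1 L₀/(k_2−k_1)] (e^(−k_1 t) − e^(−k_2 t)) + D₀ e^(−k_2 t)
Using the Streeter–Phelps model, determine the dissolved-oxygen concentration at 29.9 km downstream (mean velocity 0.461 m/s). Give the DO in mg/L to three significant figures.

DO ≈ 1.90 mg/L

Travel time t = x/v = 29.9 km / (0.461 m/s) = 29900 m / 0.461 m/s = 64860 s = 0.7507 d.
k_1 L₀/(k_2−k_1) = 0.349×41.2/(1.53−0.349) = 14.38/1.181 = 12.18 mg/L.
e^(−k_1 t) = e^(−0.349×0.7507) = 0.7695; e^(−k_2 t) = e^(−1.53×0.7507) = 0.3171.
D = 12.18 × (0.7695 − 0.3171) + 2.42 × 0.3171 = 5.508 + 0.7674 = 6.276 mg/L.
DO = C_s − D = 8.18 − 6.276 = 1.904 mg/L.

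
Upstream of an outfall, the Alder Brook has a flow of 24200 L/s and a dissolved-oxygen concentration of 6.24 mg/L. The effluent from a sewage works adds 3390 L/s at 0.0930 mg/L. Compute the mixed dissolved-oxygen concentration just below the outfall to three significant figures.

5.48 mg/L

Flow-weighted mixing: C = (Q_r C_r + Q_w C_w)/(Q_r + Q_w)
= (24200×6.24 + 3390×0.0930)/(24200 + 3390) = 151300/27590 = 5.485 mg/L.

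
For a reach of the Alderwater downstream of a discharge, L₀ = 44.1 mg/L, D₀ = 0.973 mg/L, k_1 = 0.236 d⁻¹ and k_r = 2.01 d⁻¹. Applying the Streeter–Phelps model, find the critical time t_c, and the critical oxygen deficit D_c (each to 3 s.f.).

At the critical point dD/dt = 0, so k_1 L₀ e^(−k_1 t) = k_r D. Substituting D(t) from the Streeter–Phelps equation and solving for t gives
t_c = ln[(k_r/k_1)(1 − D₀(k_r−k_1)/(k_1 L₀))] / (k_r−k_1).
Here k_r−k_1 = 1.774 d⁻¹ and 1 − D₀(k_r−k_1)/(k_1 L₀) = 1 − 0.973×1.774/(0.236×44.1) = 0.8341, so
t_c = ln(8.517 × 0.8341) / 1.774 = 1.961 / 1.774 = 1.105 d.
D_c = (k_1/k_r) L₀ e^(−k_1 t_c) = (0.236/2.01) × 44.1 × e^(−0.236×1.105) = 0.1174 × 44.1 × 0.7704 = 3.989 mg/L.

t_c ≈ 1.11 d; D_c ≈ 3.99 mg/L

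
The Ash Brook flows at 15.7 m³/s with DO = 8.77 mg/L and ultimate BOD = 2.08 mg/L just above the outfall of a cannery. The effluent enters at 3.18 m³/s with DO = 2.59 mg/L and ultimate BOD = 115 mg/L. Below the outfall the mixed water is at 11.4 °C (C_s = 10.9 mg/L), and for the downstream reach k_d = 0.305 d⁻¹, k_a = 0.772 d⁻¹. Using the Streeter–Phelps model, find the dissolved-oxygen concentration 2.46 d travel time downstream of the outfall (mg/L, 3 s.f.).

Mixed DO = (15.7×8.77 + 3.18×2.59)/(15.7+3.18) = 145.9/18.88 = 7.729 mg/L.
Mixed L₀ = (15.7×2.08 + 3.18×115)/(18.88) = 398.4/18.88 = 21.10 mg/L.
Initial deficit D₀ = C_s − DO₀ = 10.9 − 7.729 = 3.171 mg/L.
D(2.46) = [0.305×21.10/(0.772−0.305)](e^(−0.305×2.46) − e^(−0.772×2.46)) + 3.171 e^(−0.772×2.46)
= 13.78 × (0.4722 − 0.1497) + 3.171 × 0.1497 = 4.919 mg/L.
DO = 10.9 − 4.919 = 5.981 mg/L.

DO ≈ 5.98 mg/L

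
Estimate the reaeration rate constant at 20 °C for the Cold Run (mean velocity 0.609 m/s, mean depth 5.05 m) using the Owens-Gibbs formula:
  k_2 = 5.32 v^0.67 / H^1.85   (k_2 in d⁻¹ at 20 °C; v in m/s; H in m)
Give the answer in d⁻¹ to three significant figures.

k_2 ≈ 0.191 d⁻¹

k_2 = 5.32 × 0.609^0.67 / 5.05^1.85 = 5.32 × 0.7173 / 20.00 = 0.1908 d⁻¹.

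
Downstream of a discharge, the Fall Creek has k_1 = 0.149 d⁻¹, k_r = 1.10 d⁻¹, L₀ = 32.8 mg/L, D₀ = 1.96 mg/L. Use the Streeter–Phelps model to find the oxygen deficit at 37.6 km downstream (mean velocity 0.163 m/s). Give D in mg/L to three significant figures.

Travel time t = x/v = 37.6 km / (0.163 m/s) = 37600 m / 0.163 m/s = 230700 s = 2.670 d.
k_1 L₀/(k_r−k_1) = 0.149×32.8/(1.10−0.149) = 4.887/0.9510 = 5.139 mg/L.
e^(−k_1 t) = e^(−0.149×2.670) = 0.6718; e^(−k_r t) = e^(−1.10×2.670) = 0.05303.
D = 5.139 × (0.6718 − 0.05303) + 1.96 × 0.05303 = 3.180 + 0.1039 = 3.284 mg/L.

D ≈ 3.28 mg/L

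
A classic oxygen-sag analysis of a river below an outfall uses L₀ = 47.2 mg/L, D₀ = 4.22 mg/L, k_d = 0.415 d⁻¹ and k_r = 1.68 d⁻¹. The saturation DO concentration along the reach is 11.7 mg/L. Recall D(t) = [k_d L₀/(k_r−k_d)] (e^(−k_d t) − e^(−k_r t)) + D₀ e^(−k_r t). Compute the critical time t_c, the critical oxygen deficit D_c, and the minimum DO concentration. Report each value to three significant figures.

With k_r/k_d = 4.048 and 1 − D₀(k_r−k_d)/(k_d L₀) = 0.7275,
t_c = ln(4.048 × 0.7275) / (1.68 − 0.415) = ln(2.945) / 1.265 = 1.080/1.265 = 0.8538 d.
L(t_c) = L₀ e^(−k_d t_c) = 47.2 × 0.7016 = 33.12 mg/L, and at the critical point k_r D_c = k_d L, so D_c = (0.415/1.68) × 33.12 = 8.181 mg/L.
Minimum DO = C_s − D_c = 11.7 − 8.181 = 3.519 mg/L.

t_c ≈ 0.854 d; D_c ≈ 8.18 mg/L; min DO ≈ 3.52 mg/L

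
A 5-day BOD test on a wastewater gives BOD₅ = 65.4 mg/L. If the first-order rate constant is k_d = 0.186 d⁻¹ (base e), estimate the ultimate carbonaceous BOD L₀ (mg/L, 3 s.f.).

BOD₅ = L₀(1 − e^(−5k_d)) ⇒ L₀ = BOD₅ / (1 − e^(−5×0.186))
= 65.4 / (1 − 0.3946) = 65.4 / 0.6054 = 108.0 mg/L.

L₀ ≈ 108 mg/L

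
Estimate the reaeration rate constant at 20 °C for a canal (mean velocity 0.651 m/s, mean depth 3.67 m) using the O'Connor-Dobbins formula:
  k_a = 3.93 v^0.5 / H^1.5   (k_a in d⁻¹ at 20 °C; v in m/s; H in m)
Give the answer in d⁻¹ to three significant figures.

k_a ≈ 0.451 d⁻¹

k_a = 3.93 × 0.651^0.5 / 3.67^1.5 = 3.93 × 0.8068 / 7.031 = 0.4510 d⁻¹.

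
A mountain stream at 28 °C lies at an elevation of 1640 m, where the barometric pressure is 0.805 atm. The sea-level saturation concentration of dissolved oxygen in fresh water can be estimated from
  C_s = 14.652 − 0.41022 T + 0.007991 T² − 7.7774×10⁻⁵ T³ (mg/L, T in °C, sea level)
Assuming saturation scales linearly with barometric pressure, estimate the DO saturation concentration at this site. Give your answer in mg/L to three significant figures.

C_s ≈ 6.22 mg/L

At sea level: C_s = 14.652 − 0.41022×28 + 0.007991×28² − 7.7774×10⁻⁵×28³ = 7.723 mg/L.
Pressure correction: C_s' = 7.723 × 0.805 = 6.217 mg/L.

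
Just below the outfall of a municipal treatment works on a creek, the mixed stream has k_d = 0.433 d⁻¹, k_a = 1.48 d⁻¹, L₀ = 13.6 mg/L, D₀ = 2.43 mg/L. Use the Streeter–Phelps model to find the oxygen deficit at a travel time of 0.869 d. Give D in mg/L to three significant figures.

D ≈ 2.98 mg/L

k_d L₀/(k_a−k_d) = 0.433×13.6/(1.48−0.433) = 5.889/1.047 = 5.624 mg/L.
e^(−k_d t) = e^(−0.433×0.8690) = 0.6864; e^(−k_a t) = e^(−1.48×0.8690) = 0.2763.
D = 5.624 × (0.6864 − 0.2763) + 2.43 × 0.2763 = 2.306 + 0.6715 = 2.978 mg/L.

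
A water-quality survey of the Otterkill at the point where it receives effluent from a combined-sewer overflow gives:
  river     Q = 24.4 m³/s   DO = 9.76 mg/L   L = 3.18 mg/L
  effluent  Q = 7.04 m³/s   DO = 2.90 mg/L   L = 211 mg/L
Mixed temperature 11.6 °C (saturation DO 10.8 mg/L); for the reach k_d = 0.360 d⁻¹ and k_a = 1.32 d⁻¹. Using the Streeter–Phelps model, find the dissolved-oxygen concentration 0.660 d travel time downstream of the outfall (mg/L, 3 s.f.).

Mixed DO = (24.4×9.76 + 7.04×2.90)/(24.4+7.04) = 258.6/31.44 = 8.224 mg/L.
Mixed L₀ = (24.4×3.18 + 7.04×211)/(31.44) = 1563/31.44 = 49.71 mg/L.
Initial deficit D₀ = C_s − DO₀ = 10.8 − 8.224 = 2.576 mg/L.
D(0.660) = [0.360×49.71/(1.32−0.360)](e^(−0.360×0.660) − e^(−1.32×0.660)) + 2.576 e^(−1.32×0.660)
= 18.64 × (0.7885 − 0.4184) + 2.576 × 0.4184 = 7.977 mg/L.
DO = 10.8 − 7.977 = 2.823 mg/L.

DO ≈ 2.82 mg/L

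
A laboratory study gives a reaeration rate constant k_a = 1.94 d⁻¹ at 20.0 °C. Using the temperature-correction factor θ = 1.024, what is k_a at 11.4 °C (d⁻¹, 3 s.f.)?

k_a ≈ 1.58 d⁻¹

k_a(T₂) = k_a(T₁) · θ^(T₂−T₁) = 1.94 × 1.024^(11.4−20.0)
= 1.94 × 1.024^-8.60 = 1.94 × 0.8155 = 1.582 d⁻¹.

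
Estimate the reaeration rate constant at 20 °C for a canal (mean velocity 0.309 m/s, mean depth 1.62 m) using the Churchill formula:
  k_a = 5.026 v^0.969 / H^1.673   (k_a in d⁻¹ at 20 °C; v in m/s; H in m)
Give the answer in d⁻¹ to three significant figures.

k_a = 5.026 × 0.309^0.969 / 1.62^1.673 = 5.026 × 0.3205 / 2.241 = 0.7186 d⁻¹.

k_a ≈ 0.719 d⁻¹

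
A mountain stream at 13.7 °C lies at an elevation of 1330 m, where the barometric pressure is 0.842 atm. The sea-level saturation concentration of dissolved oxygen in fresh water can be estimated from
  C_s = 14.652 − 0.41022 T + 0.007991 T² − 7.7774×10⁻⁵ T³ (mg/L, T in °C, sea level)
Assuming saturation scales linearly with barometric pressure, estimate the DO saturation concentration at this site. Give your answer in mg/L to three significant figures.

C_s ≈ 8.70 mg/L

At sea level: C_s = 14.652 − 0.41022×13.7 + 0.007991×13.7² − 7.7774×10⁻⁵×13.7³ = 10.33 mg/L.
Pressure correction: C_s' = 10.33 × 0.842 = 8.699 mg/L.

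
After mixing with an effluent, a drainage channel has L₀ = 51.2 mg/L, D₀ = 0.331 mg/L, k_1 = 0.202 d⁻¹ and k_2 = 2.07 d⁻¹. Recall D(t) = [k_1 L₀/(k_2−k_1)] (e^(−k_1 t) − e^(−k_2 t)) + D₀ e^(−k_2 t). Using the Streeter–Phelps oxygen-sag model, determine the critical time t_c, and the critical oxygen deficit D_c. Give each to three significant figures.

t_c ≈ 1.21 d; D_c ≈ 3.91 mg/L

At the critical point dD/dt = 0, so k_1 L₀ e^(−k_1 t) = k_2 D. Substituting D(t) from the Streeter–Phelps equation and solving for t gives
t_c = ln[(k_2/k_1)(1 − D₀(k_2−k_1)/(k_1 L₀))] / (k_2−k_1).
Here k_2−k_1 = 1.868 d⁻¹ and 1 − D₀(k_2−k_1)/(k_1 L₀) = 1 − 0.331×1.868/(0.202×51.2) = 0.9402, so
t_c = ln(10.25 × 0.9402) / 1.868 = 2.265 / 1.868 = 1.213 d.
D_c = (k_1/k_2) L₀ e^(−k_1 t_c) = (0.202/2.07) × 51.2 × e^(−0.202×1.213) = 0.09758 × 51.2 × 0.7827 = 3.911 mg/L.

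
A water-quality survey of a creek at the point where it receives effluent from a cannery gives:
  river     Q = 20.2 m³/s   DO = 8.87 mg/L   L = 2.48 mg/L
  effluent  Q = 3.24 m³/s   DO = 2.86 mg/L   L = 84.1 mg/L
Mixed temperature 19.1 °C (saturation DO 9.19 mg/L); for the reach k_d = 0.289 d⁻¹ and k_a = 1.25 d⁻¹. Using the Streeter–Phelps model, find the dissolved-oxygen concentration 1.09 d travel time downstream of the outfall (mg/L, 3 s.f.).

DO ≈ 6.93 mg/L

Mixed DO = (20.2×8.87 + 3.24×2.86)/(20.2+3.24) = 188.4/23.44 = 8.039 mg/L.
Mixed L₀ = (20.2×2.48 + 3.24×84.1)/(23.44) = 322.6/23.44 = 13.76 mg/L.
Initial deficit D₀ = C_s − DO₀ = 9.19 − 8.039 = 1.151 mg/L.
D(1.09) = [0.289×13.76/(1.25−0.289)](e^(−0.289×1.09) − e^(−1.25×1.09)) + 1.151 e^(−1.25×1.09)
= 4.139 × (0.7298 − 0.2560) + 1.151 × 0.2560 = 2.255 mg/L.
DO = 9.19 − 2.255 = 6.935 mg/L.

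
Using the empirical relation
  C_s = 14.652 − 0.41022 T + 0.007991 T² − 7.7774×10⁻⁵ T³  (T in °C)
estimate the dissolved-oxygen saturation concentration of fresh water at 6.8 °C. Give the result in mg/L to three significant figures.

C_s = 14.652 − 0.41022×6.8 + 0.007991×6.8² − 7.7774×10⁻⁵×6.8³ = 12.21 mg/L.

C_s ≈ 12.2 mg/L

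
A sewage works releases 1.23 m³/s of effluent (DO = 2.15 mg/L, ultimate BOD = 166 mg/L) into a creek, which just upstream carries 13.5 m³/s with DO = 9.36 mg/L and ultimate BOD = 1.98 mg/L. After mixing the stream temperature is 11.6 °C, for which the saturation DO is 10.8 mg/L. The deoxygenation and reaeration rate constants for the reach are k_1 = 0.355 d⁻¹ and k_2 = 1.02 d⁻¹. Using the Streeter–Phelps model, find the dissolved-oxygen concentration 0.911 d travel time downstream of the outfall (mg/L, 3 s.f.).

Mixed DO = (13.5×9.36 + 1.23×2.15)/(13.5+1.23) = 129.0/14.73 = 8.758 mg/L.
Mixed L₀ = (13.5×1.98 + 1.23×166)/(14.73) = 230.9/14.73 = 15.68 mg/L.
Initial deficit D₀ = C_s − DO₀ = 10.8 − 8.758 = 2.042 mg/L.
D(0.911) = [0.355×15.68/(1.02−0.355)](e^(−0.355×0.911) − e^(−1.02×0.911)) + 2.042 e^(−1.02×0.911)
= 8.368 × (0.7237 − 0.3949) + 2.042 × 0.3949 = 3.558 mg/L.
DO = 10.8 − 3.558 = 7.242 mg/L.

DO ≈ 7.24 mg/L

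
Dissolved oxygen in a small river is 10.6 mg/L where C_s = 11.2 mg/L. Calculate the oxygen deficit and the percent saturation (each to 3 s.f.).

D = C_s − C = 11.2 − 10.6 = 0.600 mg/L.
% saturation = 10.6/11.2 × 100 = 94.6 %.

D ≈ 0.600 mg/L; 94.6 % saturation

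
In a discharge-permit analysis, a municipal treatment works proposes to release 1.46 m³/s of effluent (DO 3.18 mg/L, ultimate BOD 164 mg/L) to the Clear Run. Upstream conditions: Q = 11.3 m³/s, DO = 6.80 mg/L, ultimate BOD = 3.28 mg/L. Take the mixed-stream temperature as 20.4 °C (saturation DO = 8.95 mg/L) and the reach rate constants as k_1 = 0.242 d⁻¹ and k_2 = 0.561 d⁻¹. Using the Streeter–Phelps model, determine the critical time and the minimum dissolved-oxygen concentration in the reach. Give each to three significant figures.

Mixed DO = (11.3×6.80 + 1.46×3.18)/(11.3+1.46) = 81.48/12.76 = 6.386 mg/L.
Mixed L₀ = (11.3×3.28 + 1.46×164)/(12.76) = 276.5/12.76 = 21.67 mg/L.
Initial deficit D₀ = C_s − DO₀ = 8.95 − 6.386 = 2.564 mg/L.
t_c = (1/0.3190) ln[(0.561/0.242)(1 − 2.564×0.3190/(0.242×21.67))] = 3.135 × ln(1.957) = 2.104 d.
D_c = (0.242/0.561) × 21.67 × e^(−0.242×2.104) = 0.4314 × 21.67 × 0.6010 = 5.618 mg/L.
Minimum DO = 8.95 − 5.618 = 3.332 mg/L.

t_c ≈ 2.10 d; minimum DO ≈ 3.33 mg/L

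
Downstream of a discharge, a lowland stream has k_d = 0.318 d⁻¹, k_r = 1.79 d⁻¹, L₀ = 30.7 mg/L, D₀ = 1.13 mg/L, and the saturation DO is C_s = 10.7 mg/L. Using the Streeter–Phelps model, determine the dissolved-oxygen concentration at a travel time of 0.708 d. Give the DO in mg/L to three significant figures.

DO ≈ 6.95 mg/L

k_d L₀/(k_r−k_d) = 0.318×30.7/(1.79−0.318) = 9.763/1.472 = 6.632 mg/L.
e^(−k_d t) = e^(−0.318×0.7080) = 0.7984; e^(−k_r t) = e^(−1.79×0.7080) = 0.2816.
D = 6.632 × (0.7984 − 0.2816) + 1.13 × 0.2816 = 3.428 + 0.3182 = 3.746 mg/L.
DO = C_s − D = 10.7 − 3.746 = 6.954 mg/L.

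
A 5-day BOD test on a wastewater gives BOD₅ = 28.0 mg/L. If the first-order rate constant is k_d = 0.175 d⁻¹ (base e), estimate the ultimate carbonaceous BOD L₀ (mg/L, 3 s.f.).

BOD₅ = L₀(1 − e^(−5k_d)) ⇒ L₀ = BOD₅ / (1 − e^(−5×0.175))
= 28.0 / (1 − 0.4169) = 28.0 / 0.5831 = 48.02 mg/L.

L₀ ≈ 48.0 mg/L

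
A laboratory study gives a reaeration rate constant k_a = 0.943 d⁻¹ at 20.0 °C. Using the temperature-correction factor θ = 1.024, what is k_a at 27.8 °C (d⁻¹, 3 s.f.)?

k_a ≈ 1.13 d⁻¹

k_a(T₂) = k_a(T₁) · θ^(T₂−T₁) = 0.943 × 1.024^(27.8−20.0)
= 0.943 × 1.024^7.80 = 0.943 × 1.203 = 1.135 d⁻¹.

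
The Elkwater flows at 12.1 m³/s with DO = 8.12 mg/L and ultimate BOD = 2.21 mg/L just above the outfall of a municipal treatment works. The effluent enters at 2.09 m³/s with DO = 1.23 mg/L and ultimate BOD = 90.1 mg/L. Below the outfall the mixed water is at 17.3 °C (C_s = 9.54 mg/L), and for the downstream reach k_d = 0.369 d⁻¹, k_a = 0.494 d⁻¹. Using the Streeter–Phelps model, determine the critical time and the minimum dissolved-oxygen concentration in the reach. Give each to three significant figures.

t_c ≈ 1.89 d; minimum DO ≈ 3.90 mg/L

Mixed DO = (12.1×8.12 + 2.09×1.23)/(12.1+2.09) = 100.8/14.19 = 7.105 mg/L.
Mixed L₀ = (12.1×2.21 + 2.09×90.1)/(14.19) = 215.0/14.19 = 15.16 mg/L.
Initial deficit D₀ = C_s − DO₀ = 9.54 − 7.105 = 2.435 mg/L.
t_c = (1/0.1250) ln[(0.494/0.369)(1 − 2.435×0.1250/(0.369×15.16))] = 8.000 × ln(1.266) = 1.886 d.
D_c = (0.369/0.494) × 15.16 × e^(−0.369×1.886) = 0.7470 × 15.16 × 0.4986 = 5.644 mg/L.
Minimum DO = 9.54 − 5.644 = 3.896 mg/L.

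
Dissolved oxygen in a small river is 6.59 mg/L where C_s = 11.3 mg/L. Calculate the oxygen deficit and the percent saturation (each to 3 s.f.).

D = C_s − C = 11.3 − 6.59 = 4.71 mg/L.
% saturation = 6.59/11.3 × 100 = 58.3 %.

D ≈ 4.71 mg/L; 58.3 % saturation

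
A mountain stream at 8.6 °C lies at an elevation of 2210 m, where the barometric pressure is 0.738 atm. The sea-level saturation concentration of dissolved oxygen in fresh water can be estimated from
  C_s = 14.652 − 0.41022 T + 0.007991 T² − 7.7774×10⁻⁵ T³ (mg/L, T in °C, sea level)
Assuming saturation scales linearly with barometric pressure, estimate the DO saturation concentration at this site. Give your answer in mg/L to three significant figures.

At sea level: C_s = 14.652 − 0.41022×8.6 + 0.007991×8.6² − 7.7774×10⁻⁵×8.6³ = 11.67 mg/L.
Pressure correction: C_s' = 11.67 × 0.738 = 8.609 mg/L.

C_s ≈ 8.61 mg/L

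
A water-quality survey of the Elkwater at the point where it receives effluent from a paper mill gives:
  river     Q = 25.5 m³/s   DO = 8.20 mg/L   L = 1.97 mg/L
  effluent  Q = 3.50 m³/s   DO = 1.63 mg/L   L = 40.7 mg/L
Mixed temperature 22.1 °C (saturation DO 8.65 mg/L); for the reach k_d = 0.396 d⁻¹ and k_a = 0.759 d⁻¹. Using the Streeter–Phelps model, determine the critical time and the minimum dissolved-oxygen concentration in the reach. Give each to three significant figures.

Mixed DO = (25.5×8.20 + 3.50×1.63)/(25.5+3.50) = 214.8/29.00 = 7.407 mg/L.
Mixed L₀ = (25.5×1.97 + 3.50×40.7)/(29.00) = 192.7/29.00 = 6.644 mg/L.
Initial deficit D₀ = C_s − DO₀ = 8.65 − 7.407 = 1.243 mg/L.
t_c = (1/0.3630) ln[(0.759/0.396)(1 − 1.243×0.3630/(0.396×6.644))] = 2.755 × ln(1.588) = 1.274 d.
D_c = (0.396/0.759) × 6.644 × e^(−0.396×1.274) = 0.5217 × 6.644 × 0.6038 = 2.093 mg/L.
Minimum DO = 8.65 − 2.093 = 6.557 mg/L.

t_c ≈ 1.27 d; minimum DO ≈ 6.56 mg/L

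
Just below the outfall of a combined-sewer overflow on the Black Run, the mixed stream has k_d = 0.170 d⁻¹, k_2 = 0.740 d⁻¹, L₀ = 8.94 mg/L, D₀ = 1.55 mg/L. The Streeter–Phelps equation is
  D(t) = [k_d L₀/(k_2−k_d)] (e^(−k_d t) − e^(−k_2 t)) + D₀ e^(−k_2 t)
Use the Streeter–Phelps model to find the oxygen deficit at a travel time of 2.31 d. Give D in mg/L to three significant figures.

D ≈ 1.60 mg/L

k_d L₀/(k_2−k_d) = 0.170×8.94/(0.740−0.170) = 1.520/0.5700 = 2.666 mg/L.
e^(−k_d t) = e^(−0.170×2.310) = 0.6752; e^(−k_2 t) = e^(−0.740×2.310) = 0.1810.
D = 2.666 × (0.6752 − 0.1810) + 1.55 × 0.1810 = 1.318 + 0.2805 = 1.598 mg/L.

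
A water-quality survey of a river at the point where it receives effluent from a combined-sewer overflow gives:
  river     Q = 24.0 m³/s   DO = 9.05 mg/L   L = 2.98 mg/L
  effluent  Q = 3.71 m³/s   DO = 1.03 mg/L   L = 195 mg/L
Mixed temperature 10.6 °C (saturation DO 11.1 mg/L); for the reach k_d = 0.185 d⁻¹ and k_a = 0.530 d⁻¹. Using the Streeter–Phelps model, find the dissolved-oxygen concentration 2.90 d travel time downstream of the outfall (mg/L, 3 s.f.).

Mixed DO = (24.0×9.05 + 3.71×1.03)/(24.0+3.71) = 221.0/27.71 = 7.976 mg/L.
Mixed L₀ = (24.0×2.98 + 3.71×195)/(27.71) = 795.0/27.71 = 28.69 mg/L.
Initial deficit D₀ = C_s − DO₀ = 11.1 − 7.976 = 3.124 mg/L.
D(2.90) = [0.185×28.69/(0.530−0.185)](e^(−0.185×2.90) − e^(−0.530×2.90)) + 3.124 e^(−0.530×2.90)
= 15.38 × (0.5848 − 0.2150) + 3.124 × 0.2150 = 6.360 mg/L.
DO = 11.1 − 6.360 = 4.740 mg/L.

DO ≈ 4.74 mg/L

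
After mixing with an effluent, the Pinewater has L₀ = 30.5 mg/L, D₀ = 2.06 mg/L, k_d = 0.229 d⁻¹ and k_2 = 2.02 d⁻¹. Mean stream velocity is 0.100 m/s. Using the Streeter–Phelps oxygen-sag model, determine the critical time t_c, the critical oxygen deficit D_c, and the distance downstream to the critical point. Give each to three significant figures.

With k_2/k_d = 8.821 and 1 − D₀(k_2−k_d)/(k_d L₀) = 0.4718,
t_c = ln(8.821 × 0.4718) / (2.02 − 0.229) = ln(4.161) / 1.791 = 1.426/1.791 = 0.7961 d.
L(t_c) = L₀ e^(−k_d t_c) = 30.5 × 0.8333 = 25.42 mg/L, and at the critical point k_2 D_c = k_d L, so D_c = (0.229/2.02) × 25.42 = 2.881 mg/L.
x_c = v t_c = 0.100 m/s × 0.7961 d × 86400 s/d = 6878 m ≈ 6.88 km.

t_c ≈ 0.796 d; D_c ≈ 2.88 mg/L; x_c ≈ 6.88 km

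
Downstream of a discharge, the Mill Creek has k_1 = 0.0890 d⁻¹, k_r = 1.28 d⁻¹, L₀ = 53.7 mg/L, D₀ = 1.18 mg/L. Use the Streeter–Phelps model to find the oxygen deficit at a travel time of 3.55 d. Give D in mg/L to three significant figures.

D ≈ 2.90 mg/L

k_1 L₀/(k_r−k_1) = 0.0890×53.7/(1.28−0.0890) = 4.779/1.191 = 4.013 mg/L.
e^(−k_1 t) = e^(−0.0890×3.550) = 0.7291; e^(−k_r t) = e^(−1.28×3.550) = 0.01063.
D = 4.013 × (0.7291 − 0.01063) + 1.18 × 0.01063 = 2.883 + 0.01254 = 2.896 mg/L.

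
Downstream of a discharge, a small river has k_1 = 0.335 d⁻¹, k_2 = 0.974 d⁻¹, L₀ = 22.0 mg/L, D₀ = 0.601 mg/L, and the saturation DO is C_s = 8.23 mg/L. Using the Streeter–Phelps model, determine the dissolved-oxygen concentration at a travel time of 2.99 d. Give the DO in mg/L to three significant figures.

DO ≈ 4.59 mg/L

k_1 L₀/(k_2−k_1) = 0.335×22.0/(0.974−0.335) = 7.370/0.6390 = 11.53 mg/L.
e^(−k_1 t) = e^(−0.335×2.990) = 0.3673; e^(−k_2 t) = e^(−0.974×2.990) = 0.05435.
D = 11.53 × (0.3673 − 0.05435) + 0.601 × 0.05435 = 3.609 + 0.03267 = 3.642 mg/L.
DO = C_s − D = 8.23 − 3.642 = 4.588 mg/L.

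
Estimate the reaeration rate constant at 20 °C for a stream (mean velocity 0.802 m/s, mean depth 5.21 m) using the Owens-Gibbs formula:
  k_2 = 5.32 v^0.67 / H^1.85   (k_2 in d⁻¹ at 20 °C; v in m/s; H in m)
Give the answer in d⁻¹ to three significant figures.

k_2 = 5.32 × 0.802^0.67 / 5.21^1.85 = 5.32 × 0.8626 / 21.19 = 0.2166 d⁻¹.

k_2 ≈ 0.217 d⁻¹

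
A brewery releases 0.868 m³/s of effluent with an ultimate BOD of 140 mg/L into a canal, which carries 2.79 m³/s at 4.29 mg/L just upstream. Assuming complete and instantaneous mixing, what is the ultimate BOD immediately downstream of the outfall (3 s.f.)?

36.5 mg/L

Flow-weighted mixing: C = (Q_r C_r + Q_w C_w)/(Q_r + Q_w)
= (2.79×4.29 + 0.868×140)/(2.79 + 0.868) = 133.5/3.658 = 36.49 mg/L.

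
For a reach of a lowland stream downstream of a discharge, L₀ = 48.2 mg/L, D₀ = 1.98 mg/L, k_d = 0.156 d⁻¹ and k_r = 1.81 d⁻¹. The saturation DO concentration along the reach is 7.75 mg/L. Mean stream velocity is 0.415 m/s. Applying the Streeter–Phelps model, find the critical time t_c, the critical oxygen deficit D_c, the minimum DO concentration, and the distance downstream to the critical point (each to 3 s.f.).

At the critical point dD/dt = 0, so k_d L₀ e^(−k_d t) = k_r D. Substituting D(t) from the Streeter–Phelps equation and solving for t gives
t_c = ln[(k_r/k_d)(1 − D₀(k_r−k_d)/(k_d L₀))] / (k_r−k_d).
Here k_r−k_d = 1.654 d⁻¹ and 1 − D₀(k_r−k_d)/(k_d L₀) = 1 − 1.98×1.654/(0.156×48.2) = 0.5645, so
t_c = ln(11.60 × 0.5645) / 1.654 = 1.879 / 1.654 = 1.136 d.
D_c = (k_d/k_r) L₀ e^(−k_d t_c) = (0.156/1.81) × 48.2 × e^(−0.156×1.136) = 0.08619 × 48.2 × 0.8376 = 3.479 mg/L.
Minimum DO = C_s − D_c = 7.75 − 3.479 = 4.271 mg/L.
x_c = v t_c = 0.415 m/s × 1.136 d × 86400 s/d = 40740 m ≈ 40.7 km.

t_c ≈ 1.14 d; D_c ≈ 3.48 mg/L; min DO ≈ 4.27 mg/L; x_c ≈ 40.7 km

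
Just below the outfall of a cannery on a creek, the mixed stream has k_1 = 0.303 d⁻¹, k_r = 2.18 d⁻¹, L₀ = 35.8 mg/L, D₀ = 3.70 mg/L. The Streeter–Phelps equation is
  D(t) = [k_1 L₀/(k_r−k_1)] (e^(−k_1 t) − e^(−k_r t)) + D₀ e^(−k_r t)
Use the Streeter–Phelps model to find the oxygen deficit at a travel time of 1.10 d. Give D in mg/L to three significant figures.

k_1 L₀/(k_r−k_1) = 0.303×35.8/(2.18−0.303) = 10.85/1.877 = 5.779 mg/L.
e^(−k_1 t) = e^(−0.303×1.100) = 0.7166; e^(−k_r t) = e^(−2.18×1.100) = 0.09090.
D = 5.779 × (0.7166 − 0.09090) + 3.70 × 0.09090 = 3.616 + 0.3363 = 3.952 mg/L.

D ≈ 3.95 mg/L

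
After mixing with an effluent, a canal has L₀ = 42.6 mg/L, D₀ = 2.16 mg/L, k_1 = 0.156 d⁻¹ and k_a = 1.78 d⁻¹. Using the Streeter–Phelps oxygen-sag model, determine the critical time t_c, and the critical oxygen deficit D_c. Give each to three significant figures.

t_c = [1/(k_a−k_1)] ln[(k_a/k_1)(1 − D₀(k_a−k_1)/(k_1 L₀))]
= [1/(1.78−0.156)] ln[(1.78/0.156)(1 − 2.16×1.624/(0.156×42.6))]
= (1/1.624) ln[11.41 × 0.4722] = 0.6158 × ln(5.387) = 0.6158 × 1.684 = 1.037 d.
L(t_c) = L₀ e^(−k_1 t_c) = 42.6 × 0.8506 = 36.24 mg/L, and at the critical point k_a D_c = k_1 L, so D_c = (0.156/1.78) × 36.24 = 3.176 mg/L.

t_c ≈ 1.04 d; D_c ≈ 3.18 mg/L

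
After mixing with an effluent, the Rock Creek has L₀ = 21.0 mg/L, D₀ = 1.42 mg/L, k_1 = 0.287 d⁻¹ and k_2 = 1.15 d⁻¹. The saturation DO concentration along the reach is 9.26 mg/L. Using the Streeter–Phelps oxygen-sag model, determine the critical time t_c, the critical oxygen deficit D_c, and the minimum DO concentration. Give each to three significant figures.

At the critical point dD/dt = 0, so k_1 L₀ e^(−k_1 t) = k_2 D. Substituting D(t) from the Streeter–Phelps equation and solving for t gives
t_c = ln[(k_2/k_1)(1 − D₀(k_2−k_1)/(k_1 L₀))] / (k_2−k_1).
Here k_2−k_1 = 0.8630 d⁻¹ and 1 − D₀(k_2−k_1)/(k_1 L₀) = 1 − 1.42×0.8630/(0.287×21.0) = 0.7967, so
t_c = ln(4.007 × 0.7967) / 0.8630 = 1.161 / 0.8630 = 1.345 d.
L(t_c) = L₀ e^(−k_1 t_c) = 21.0 × 0.6798 = 14.28 mg/L, and at the critical point k_2 D_c = k_1 L, so D_c = (0.287/1.15) × 14.28 = 3.563 mg/L.
Minimum DO = C_s − D_c = 9.26 − 3.563 = 5.697 mg/L.

t_c ≈ 1.34 d; D_c ≈ 3.56 mg/L; min DO ≈ 5.70 mg/L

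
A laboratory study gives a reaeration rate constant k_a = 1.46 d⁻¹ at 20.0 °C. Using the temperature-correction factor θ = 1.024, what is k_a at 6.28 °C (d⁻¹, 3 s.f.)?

k_a(T₂) = k_a(T₁) · θ^(T₂−T₁) = 1.46 × 1.024^(6.28−20.0)
= 1.46 × 1.024^-13.7 = 1.46 × 0.7222 = 1.054 d⁻¹.

k_a ≈ 1.05 d⁻¹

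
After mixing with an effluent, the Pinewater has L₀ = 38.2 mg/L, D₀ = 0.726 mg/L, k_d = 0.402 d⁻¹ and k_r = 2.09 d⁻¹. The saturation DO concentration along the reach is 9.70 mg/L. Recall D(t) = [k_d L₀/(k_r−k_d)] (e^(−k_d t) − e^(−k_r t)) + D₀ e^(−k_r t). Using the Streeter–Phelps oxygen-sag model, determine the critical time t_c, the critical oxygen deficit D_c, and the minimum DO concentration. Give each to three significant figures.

At the critical point dD/dt = 0, so k_d L₀ e^(−k_d t) = k_r D. Substituting D(t) from the Streeter–Phelps equation and solving for t gives
t_c = ln[(k_r/k_d)(1 − D₀(k_r−k_d)/(k_d L₀))] / (k_r−k_d).
Here k_r−k_d = 1.688 d⁻¹ and 1 − D₀(k_r−k_d)/(k_d L₀) = 1 − 0.726×1.688/(0.402×38.2) = 0.9202, so
t_c = ln(5.199 × 0.9202) / 1.688 = 1.565 / 1.688 = 0.9273 d.
L(t_c) = L₀ e^(−k_d t_c) = 38.2 × 0.6888 = 26.31 mg/L, and at the critical point k_r D_c = k_d L, so D_c = (0.402/2.09) × 26.31 = 5.061 mg/L.
Minimum DO = C_s − D_c = 9.70 − 5.061 = 4.639 mg/L.

t_c ≈ 0.927 d; D_c ≈ 5.06 mg/L; min DO ≈ 4.64 mg/L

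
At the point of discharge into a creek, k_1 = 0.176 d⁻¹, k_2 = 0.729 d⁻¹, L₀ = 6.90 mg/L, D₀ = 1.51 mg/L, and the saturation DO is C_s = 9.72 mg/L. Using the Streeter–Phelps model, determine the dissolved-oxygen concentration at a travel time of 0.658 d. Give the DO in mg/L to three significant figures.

DO ≈ 8.19 mg/L

k_1 L₀/(k_2−k_1) = 0.176×6.90/(0.729−0.176) = 1.214/0.5530 = 2.196 mg/L.
e^(−k_1 t) = e^(−0.176×0.6580) = 0.8906; e^(−k_2 t) = e^(−0.729×0.6580) = 0.6190.
D = 2.196 × (0.8906 − 0.6190) + 1.51 × 0.6190 = 0.5966 + 0.9347 = 1.531 mg/L.
DO = C_s − D = 9.72 − 1.531 = 8.189 mg/L.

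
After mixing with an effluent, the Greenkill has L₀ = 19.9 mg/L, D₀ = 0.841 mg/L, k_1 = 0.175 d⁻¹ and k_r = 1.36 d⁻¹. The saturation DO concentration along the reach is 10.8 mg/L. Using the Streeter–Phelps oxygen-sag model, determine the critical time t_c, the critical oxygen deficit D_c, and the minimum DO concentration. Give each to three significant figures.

With k_r/k_1 = 7.771 and 1 − D₀(k_r−k_1)/(k_1 L₀) = 0.7138,
t_c = ln(7.771 × 0.7138) / (1.36 − 0.175) = ln(5.547) / 1.185 = 1.713/1.185 = 1.446 d.
L(t_c) = L₀ e^(−k_1 t_c) = 19.9 × 0.7764 = 15.45 mg/L, and at the critical point k_r D_c = k_1 L, so D_c = (0.175/1.36) × 15.45 = 1.988 mg/L.
Minimum DO = C_s − D_c = 10.8 − 1.988 = 8.812 mg/L.

t_c ≈ 1.45 d; D_c ≈ 1.99 mg/L; min DO ≈ 8.81 mg/L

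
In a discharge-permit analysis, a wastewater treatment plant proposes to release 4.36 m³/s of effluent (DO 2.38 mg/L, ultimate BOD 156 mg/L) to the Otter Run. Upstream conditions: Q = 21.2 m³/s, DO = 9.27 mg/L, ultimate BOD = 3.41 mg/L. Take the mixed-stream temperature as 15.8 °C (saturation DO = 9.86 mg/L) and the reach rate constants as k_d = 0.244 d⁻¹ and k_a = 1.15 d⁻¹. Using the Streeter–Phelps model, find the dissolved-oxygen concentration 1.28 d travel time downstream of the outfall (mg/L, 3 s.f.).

DO ≈ 5.47 mg/L

Mixed DO = (21.2×9.27 + 4.36×2.38)/(21.2+4.36) = 206.9/25.56 = 8.095 mg/L.
Mixed L₀ = (21.2×3.41 + 4.36×156)/(25.56) = 752.5/25.56 = 29.44 mg/L.
Initial deficit D₀ = C_s − DO₀ = 9.86 − 8.095 = 1.765 mg/L.
D(1.28) = [0.244×29.44/(1.15−0.244)](e^(−0.244×1.28) − e^(−1.15×1.28)) + 1.765 e^(−1.15×1.28)
= 7.928 × (0.7317 − 0.2295) + 1.765 × 0.2295 = 4.387 mg/L.
DO = 9.86 − 4.387 = 5.473 mg/L.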